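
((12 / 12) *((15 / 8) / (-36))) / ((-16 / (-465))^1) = -1.51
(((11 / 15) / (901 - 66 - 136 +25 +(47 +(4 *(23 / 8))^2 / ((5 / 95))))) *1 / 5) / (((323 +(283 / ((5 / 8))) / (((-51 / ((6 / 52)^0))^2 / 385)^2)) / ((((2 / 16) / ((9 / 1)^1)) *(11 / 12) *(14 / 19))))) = 0.00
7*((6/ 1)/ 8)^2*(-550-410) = -3780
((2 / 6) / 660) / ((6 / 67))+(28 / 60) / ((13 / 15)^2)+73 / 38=97197517 / 38146680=2.55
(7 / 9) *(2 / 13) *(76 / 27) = 1064 / 3159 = 0.34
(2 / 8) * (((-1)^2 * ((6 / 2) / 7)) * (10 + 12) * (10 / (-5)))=-33 / 7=-4.71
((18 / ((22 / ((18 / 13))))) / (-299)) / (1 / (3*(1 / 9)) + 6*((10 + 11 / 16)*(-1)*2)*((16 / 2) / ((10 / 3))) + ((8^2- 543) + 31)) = 0.00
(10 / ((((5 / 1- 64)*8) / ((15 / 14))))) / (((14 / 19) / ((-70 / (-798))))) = -125 / 46256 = -0.00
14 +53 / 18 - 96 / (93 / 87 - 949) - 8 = 2238001 / 247410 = 9.05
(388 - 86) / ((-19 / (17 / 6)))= -2567 / 57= -45.04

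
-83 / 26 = -3.19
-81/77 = -1.05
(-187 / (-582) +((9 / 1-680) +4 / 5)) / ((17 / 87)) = -56531063 / 16490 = -3428.20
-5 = -5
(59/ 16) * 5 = 295/ 16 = 18.44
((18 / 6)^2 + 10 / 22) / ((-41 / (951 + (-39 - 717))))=-20280 / 451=-44.97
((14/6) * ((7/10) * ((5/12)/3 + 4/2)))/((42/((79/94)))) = 42581/609120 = 0.07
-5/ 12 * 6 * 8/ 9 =-20/ 9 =-2.22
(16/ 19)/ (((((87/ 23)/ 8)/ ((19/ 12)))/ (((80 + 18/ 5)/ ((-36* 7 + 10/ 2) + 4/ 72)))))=-615296/ 644525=-0.95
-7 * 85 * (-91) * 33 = 1786785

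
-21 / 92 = -0.23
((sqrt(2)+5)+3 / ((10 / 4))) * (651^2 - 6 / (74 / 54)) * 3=9680633.95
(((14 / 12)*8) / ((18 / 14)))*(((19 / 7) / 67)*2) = 1064 / 1809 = 0.59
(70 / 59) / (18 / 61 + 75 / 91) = 388570 / 366567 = 1.06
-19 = -19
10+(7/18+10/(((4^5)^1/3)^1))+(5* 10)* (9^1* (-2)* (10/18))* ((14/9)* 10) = -35791993/4608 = -7767.36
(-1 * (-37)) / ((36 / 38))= 703 / 18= 39.06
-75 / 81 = -25 / 27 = -0.93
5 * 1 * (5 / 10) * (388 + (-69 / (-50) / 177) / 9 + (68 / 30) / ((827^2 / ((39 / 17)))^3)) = 952419153701255884983068243 / 981873223952393518477020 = 970.00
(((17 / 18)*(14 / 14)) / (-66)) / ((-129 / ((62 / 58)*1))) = 527 / 4444308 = 0.00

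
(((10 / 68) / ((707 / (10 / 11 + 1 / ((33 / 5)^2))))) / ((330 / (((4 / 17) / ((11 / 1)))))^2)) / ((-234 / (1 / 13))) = -29 / 108302500005936093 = -0.00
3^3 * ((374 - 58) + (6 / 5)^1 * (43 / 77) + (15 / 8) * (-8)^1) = 3135861 / 385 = 8145.09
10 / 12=5 / 6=0.83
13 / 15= 0.87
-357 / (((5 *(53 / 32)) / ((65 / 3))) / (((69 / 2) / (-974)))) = 33.08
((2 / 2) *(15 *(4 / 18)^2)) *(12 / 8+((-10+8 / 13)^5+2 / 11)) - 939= -6049367886349 / 110274021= -54857.60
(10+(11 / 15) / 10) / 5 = 1511 / 750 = 2.01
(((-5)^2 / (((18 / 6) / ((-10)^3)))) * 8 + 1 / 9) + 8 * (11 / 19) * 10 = -11392061 / 171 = -66620.24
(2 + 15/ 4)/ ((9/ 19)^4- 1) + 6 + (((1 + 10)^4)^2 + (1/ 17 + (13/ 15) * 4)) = 318348666505067/ 1485120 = 214358884.47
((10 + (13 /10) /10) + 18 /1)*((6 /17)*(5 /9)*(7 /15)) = 19691 /7650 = 2.57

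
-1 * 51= -51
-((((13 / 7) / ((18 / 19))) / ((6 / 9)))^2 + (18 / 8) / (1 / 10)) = -219769 / 7056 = -31.15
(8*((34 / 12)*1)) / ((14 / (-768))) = -8704 / 7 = -1243.43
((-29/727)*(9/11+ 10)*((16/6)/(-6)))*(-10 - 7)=-234668/71973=-3.26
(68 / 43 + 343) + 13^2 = 22084 / 43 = 513.58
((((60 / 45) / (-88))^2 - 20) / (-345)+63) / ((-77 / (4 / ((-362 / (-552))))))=-379059116 / 75886965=-5.00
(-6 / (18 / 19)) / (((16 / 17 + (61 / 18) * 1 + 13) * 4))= -969 / 10606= -0.09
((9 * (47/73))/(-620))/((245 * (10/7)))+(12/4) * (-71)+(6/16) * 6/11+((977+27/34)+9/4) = 2272795316399/2962267000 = 767.25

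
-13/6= -2.17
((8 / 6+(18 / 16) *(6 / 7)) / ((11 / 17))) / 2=3281 / 1848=1.78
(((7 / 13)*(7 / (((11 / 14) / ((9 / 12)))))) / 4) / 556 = 1029 / 636064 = 0.00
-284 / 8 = -71 / 2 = -35.50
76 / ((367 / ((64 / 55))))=4864 / 20185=0.24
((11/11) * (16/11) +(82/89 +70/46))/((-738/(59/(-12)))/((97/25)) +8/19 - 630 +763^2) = 9543085331/1423953883104159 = 0.00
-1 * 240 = -240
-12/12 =-1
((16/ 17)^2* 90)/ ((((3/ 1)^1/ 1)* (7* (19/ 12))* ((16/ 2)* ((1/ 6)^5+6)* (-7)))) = -89579520/ 12553485763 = -0.01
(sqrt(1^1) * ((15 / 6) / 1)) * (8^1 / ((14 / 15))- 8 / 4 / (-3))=485 / 21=23.10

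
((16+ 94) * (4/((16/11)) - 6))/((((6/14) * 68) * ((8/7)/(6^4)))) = -945945/68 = -13910.96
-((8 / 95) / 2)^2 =-16 / 9025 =-0.00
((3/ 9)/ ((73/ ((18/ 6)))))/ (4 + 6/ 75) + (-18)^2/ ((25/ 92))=221950993/ 186150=1192.32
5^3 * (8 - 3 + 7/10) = 1425/2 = 712.50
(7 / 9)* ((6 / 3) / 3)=14 / 27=0.52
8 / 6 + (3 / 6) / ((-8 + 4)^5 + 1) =909 / 682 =1.33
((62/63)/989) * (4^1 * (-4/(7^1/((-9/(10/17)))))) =8432/242305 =0.03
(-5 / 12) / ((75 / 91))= -0.51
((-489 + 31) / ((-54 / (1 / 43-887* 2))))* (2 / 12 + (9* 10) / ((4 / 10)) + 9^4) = -237086255411 / 2322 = -102104330.50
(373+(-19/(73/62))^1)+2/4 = 52175/146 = 357.36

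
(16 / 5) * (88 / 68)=352 / 85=4.14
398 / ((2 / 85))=16915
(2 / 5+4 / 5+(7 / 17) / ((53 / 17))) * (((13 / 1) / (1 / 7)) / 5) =32123 / 1325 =24.24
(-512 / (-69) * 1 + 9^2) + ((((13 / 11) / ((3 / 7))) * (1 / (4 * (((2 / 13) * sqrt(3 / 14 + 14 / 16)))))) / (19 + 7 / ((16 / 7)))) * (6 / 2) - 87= 4732 * sqrt(854) / 236863 + 98 / 69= 2.00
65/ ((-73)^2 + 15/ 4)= 260/ 21331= 0.01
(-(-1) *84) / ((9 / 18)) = 168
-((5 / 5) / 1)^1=-1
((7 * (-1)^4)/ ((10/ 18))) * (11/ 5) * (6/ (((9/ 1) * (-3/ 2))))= -308/ 25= -12.32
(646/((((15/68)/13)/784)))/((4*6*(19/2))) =5890976/45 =130910.58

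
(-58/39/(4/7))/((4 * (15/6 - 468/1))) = 29/20748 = 0.00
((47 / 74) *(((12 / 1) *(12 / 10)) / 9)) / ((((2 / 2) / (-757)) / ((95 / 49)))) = -2704004 / 1813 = -1491.45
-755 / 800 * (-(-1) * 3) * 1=-453 / 160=-2.83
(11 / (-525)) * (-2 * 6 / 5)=0.05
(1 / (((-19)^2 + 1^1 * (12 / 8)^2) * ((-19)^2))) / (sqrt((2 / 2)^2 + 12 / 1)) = 4 * sqrt(13) / 6818929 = 0.00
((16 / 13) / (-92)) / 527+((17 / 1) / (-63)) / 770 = -2872781 / 7643866230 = -0.00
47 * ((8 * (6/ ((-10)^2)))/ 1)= 564/ 25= 22.56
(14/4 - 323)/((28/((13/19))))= -8307/1064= -7.81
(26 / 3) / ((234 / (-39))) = -13 / 9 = -1.44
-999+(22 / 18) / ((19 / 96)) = -56591 / 57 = -992.82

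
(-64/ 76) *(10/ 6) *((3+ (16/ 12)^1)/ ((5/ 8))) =-9.73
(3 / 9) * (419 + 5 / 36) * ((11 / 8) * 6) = 165979 / 144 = 1152.63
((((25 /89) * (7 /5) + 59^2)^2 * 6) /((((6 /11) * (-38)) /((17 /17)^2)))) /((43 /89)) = -528018173848 /72713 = -7261674.99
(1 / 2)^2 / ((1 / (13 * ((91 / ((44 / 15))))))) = 17745 / 176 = 100.82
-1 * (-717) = 717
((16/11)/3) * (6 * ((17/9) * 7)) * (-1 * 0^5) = 0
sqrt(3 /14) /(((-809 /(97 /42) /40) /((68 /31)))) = -65960 * sqrt(42) /3686613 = -0.12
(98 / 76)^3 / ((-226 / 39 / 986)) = -2262037323 / 6200536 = -364.81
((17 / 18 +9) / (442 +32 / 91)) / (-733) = -16289 / 531111276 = -0.00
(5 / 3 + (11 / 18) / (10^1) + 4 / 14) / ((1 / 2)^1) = 2537 / 630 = 4.03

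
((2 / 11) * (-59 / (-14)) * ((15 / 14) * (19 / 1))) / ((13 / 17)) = 20.40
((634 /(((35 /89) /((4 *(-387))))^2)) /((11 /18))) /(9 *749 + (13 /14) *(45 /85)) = 272771405732736 /114393125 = 2384508.73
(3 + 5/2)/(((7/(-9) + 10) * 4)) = 99/664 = 0.15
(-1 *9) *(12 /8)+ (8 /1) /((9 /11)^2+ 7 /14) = -3769 /566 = -6.66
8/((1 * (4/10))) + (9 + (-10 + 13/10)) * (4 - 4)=20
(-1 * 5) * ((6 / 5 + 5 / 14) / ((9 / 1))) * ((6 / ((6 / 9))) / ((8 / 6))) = -327 / 56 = -5.84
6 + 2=8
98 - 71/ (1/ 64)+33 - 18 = -4431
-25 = -25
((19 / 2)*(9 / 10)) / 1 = 171 / 20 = 8.55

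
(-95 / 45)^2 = 361 / 81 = 4.46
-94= -94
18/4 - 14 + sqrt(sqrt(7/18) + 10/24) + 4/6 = -53/6 + sqrt(15 + 6 * sqrt(14))/6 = -7.81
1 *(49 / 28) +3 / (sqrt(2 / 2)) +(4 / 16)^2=77 / 16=4.81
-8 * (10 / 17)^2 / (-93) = 800 / 26877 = 0.03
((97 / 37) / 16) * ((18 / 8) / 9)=97 / 2368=0.04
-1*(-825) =825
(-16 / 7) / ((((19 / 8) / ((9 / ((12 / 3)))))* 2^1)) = -144 / 133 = -1.08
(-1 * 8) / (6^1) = -4 / 3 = -1.33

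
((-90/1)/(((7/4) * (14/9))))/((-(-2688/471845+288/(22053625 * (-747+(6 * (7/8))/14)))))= -45445574233125/7830759776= -5803.47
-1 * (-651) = 651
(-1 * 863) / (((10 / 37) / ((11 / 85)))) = -413.22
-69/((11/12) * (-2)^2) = -18.82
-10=-10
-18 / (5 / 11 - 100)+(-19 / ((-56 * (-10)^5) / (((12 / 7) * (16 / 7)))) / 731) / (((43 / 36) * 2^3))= 3557901232551 / 19676272175000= 0.18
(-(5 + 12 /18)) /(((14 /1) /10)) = -85 /21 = -4.05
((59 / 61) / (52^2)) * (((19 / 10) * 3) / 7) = 3363 / 11546080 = 0.00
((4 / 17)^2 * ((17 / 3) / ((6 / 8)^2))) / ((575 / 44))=11264 / 263925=0.04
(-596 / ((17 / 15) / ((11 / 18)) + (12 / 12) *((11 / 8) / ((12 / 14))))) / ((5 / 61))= -19195968 / 9131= -2102.29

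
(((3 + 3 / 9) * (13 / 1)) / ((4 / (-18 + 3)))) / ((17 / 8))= -1300 / 17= -76.47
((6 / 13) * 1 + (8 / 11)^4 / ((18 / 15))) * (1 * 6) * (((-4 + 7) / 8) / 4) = 594987 / 1522664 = 0.39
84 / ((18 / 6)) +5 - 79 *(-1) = 112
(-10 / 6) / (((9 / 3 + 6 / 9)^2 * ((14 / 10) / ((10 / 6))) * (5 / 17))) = -425 / 847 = -0.50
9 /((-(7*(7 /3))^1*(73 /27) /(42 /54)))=-81 /511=-0.16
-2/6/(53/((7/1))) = -7/159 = -0.04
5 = 5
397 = 397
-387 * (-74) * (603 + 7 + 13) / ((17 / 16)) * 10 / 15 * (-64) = -12179779584 / 17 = -716457622.59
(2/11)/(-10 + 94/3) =3/352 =0.01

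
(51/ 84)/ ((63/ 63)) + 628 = 17601/ 28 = 628.61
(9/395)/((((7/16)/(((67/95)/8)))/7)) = 0.03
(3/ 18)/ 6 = 1/ 36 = 0.03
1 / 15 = 0.07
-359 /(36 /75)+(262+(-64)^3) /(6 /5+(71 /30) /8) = -757442185 /4308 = -175822.23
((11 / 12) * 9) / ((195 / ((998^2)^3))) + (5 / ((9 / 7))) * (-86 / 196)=342362734643093480201 / 8190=41802531702453416.39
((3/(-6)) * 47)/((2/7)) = -329/4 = -82.25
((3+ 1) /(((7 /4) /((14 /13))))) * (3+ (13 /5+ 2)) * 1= 1216 /65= 18.71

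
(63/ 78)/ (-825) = -0.00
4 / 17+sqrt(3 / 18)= 4 / 17+sqrt(6) / 6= 0.64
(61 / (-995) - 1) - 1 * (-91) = 89489 / 995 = 89.94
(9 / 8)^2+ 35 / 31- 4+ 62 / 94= -88191 / 93248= -0.95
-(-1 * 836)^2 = -698896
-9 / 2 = -4.50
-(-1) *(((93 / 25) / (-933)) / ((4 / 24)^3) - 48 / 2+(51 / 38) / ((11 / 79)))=-49472253 / 3249950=-15.22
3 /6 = 1 /2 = 0.50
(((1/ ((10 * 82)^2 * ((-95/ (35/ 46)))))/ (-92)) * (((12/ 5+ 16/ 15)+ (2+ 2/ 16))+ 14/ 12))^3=182960223733/ 273101843907607901509898993664000000000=0.00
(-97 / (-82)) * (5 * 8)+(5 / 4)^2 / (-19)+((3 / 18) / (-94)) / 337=27974917879 / 592251888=47.23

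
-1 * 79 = -79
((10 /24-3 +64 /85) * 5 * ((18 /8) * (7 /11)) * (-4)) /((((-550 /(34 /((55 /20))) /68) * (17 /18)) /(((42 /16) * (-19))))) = 140792337 /33275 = 4231.17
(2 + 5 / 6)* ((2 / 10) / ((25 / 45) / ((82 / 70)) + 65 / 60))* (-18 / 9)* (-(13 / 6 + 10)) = 101762 / 11495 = 8.85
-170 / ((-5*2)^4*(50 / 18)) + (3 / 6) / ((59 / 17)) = 203473 / 1475000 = 0.14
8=8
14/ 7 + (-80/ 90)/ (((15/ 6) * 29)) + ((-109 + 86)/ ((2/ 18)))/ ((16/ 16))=-267541/ 1305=-205.01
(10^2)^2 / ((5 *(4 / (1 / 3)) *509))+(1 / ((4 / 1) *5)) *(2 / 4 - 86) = -241117 / 61080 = -3.95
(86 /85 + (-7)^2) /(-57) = -1417 /1615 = -0.88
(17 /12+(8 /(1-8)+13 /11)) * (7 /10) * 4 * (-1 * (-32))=4304 /33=130.42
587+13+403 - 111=892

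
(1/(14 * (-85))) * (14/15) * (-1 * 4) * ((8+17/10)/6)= 97/19125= 0.01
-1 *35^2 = -1225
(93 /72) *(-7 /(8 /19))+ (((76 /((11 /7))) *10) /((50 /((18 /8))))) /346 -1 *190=-386222633 /1826880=-211.41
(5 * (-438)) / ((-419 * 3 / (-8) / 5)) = -29200 / 419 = -69.69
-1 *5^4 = -625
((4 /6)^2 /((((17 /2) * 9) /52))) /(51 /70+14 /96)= 17920 /51867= 0.35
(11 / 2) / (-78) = -11 / 156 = -0.07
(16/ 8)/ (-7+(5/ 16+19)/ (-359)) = -0.28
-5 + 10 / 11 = -45 / 11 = -4.09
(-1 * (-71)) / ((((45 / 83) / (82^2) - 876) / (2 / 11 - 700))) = 101676549112 / 1792591339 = 56.72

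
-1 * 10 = -10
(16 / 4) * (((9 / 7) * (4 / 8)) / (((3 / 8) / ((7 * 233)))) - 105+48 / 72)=32300 / 3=10766.67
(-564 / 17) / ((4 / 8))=-1128 / 17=-66.35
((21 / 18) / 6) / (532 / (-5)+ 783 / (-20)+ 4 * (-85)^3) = -0.00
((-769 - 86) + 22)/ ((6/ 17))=-14161/ 6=-2360.17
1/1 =1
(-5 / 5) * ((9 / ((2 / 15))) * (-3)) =405 / 2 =202.50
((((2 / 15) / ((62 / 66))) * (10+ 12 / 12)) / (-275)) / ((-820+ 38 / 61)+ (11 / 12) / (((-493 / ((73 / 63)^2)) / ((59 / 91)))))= 2867498321688 / 413844179519162375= 0.00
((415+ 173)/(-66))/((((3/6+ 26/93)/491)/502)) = -4492873896/1595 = -2816848.84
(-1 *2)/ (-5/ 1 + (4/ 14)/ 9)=126/ 313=0.40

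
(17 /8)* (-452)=-1921 /2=-960.50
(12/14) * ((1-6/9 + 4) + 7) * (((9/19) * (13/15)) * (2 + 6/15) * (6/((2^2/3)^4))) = 483327/26600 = 18.17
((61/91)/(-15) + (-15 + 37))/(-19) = -29969/25935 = -1.16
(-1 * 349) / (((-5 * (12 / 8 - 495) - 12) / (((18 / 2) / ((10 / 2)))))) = -2094 / 8185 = -0.26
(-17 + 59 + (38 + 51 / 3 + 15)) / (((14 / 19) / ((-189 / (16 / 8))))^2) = 1842183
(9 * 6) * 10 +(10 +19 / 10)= 5519 / 10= 551.90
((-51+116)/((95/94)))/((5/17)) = 218.67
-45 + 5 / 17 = -760 / 17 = -44.71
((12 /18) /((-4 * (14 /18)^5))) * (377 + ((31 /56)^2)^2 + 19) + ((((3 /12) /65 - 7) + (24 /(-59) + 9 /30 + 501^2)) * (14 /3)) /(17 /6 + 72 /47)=418389871209433011923521 /1560614813550141440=268092.98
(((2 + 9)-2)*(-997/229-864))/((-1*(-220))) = -1789677/50380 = -35.52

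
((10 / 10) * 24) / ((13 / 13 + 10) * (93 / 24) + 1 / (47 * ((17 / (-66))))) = 153408 / 271931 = 0.56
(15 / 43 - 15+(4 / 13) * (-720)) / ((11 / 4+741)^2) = -0.00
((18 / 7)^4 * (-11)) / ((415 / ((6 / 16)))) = -433026 / 996415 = -0.43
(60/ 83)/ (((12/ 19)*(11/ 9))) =855/ 913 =0.94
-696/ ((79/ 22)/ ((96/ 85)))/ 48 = -30624/ 6715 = -4.56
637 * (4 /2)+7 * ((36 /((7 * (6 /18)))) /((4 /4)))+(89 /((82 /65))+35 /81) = 9650699 /6642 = 1452.98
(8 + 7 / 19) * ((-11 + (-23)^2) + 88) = 96354 / 19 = 5071.26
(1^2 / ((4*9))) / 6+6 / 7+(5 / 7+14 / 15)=18971 / 7560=2.51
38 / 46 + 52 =1215 / 23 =52.83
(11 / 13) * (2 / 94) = 11 / 611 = 0.02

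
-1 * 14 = -14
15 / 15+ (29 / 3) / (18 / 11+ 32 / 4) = 637 / 318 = 2.00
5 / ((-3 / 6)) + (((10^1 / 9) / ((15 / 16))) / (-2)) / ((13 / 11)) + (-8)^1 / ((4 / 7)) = -24.50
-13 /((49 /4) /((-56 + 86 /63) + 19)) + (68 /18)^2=1447168 /27783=52.09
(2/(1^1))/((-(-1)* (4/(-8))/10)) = -40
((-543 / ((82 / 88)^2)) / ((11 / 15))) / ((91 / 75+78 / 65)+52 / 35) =-752598000 / 3441007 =-218.71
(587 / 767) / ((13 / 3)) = 1761 / 9971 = 0.18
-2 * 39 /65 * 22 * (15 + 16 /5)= -12012 /25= -480.48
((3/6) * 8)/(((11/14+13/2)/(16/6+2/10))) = 1204/765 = 1.57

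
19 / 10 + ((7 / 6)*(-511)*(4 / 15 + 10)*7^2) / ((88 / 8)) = -27262.79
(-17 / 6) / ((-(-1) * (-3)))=17 / 18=0.94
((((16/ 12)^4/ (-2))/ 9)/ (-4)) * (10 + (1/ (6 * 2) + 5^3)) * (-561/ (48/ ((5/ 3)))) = -1515635/ 13122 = -115.50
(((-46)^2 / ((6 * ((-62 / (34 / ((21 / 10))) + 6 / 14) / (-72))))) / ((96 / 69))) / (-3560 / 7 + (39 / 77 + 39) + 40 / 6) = -1672293315 / 144092086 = -11.61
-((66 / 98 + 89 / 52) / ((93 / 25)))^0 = -1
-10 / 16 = -5 / 8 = -0.62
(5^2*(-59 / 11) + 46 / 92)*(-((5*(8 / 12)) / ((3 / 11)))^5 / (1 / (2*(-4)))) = -17211959600000 / 59049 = -291486047.18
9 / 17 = 0.53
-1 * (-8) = 8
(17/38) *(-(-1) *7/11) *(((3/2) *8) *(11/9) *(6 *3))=1428/19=75.16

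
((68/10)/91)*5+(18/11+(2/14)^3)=98731/49049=2.01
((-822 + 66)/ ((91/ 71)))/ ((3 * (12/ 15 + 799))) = -4260/ 17329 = -0.25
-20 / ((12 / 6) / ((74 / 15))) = -148 / 3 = -49.33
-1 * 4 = -4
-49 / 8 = -6.12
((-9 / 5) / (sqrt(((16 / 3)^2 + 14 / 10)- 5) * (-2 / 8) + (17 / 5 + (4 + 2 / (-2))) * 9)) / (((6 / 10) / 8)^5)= -78643200000 / 5969173- 204800000 * sqrt(5590) / 53722557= -13459.91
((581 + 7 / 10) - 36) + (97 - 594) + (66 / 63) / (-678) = 3466843 / 71190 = 48.70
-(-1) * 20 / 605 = 4 / 121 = 0.03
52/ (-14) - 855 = -6011/ 7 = -858.71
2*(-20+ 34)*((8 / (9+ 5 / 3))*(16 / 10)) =168 / 5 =33.60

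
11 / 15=0.73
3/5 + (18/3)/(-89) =0.53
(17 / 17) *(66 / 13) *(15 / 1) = 990 / 13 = 76.15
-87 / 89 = -0.98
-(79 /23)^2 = -6241 /529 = -11.80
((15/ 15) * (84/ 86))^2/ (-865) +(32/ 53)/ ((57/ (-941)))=-48166010164/ 4831742085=-9.97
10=10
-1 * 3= -3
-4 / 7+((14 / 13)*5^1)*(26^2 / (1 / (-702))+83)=-232489862 / 91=-2554833.65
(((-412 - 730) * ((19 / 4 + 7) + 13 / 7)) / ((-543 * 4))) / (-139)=-72517 / 1408904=-0.05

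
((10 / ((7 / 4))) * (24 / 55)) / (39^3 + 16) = 192 / 4568795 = 0.00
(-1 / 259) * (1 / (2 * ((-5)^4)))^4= -1 / 632324218750000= -0.00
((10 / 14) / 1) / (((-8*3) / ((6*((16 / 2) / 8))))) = -5 / 28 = -0.18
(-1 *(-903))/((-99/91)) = -27391/33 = -830.03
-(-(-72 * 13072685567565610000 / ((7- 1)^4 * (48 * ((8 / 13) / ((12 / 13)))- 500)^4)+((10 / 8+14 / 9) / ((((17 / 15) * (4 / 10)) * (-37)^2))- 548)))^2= -361597853603181900998719748828300251126706089 / 1577526300439116455540984841216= -229218272622477.60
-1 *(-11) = 11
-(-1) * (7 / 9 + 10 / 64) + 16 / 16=557 / 288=1.93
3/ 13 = 0.23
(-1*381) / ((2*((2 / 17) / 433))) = -2804541 / 4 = -701135.25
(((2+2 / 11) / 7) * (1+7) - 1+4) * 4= 1692 / 77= 21.97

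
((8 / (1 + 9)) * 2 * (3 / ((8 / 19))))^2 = 3249 / 25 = 129.96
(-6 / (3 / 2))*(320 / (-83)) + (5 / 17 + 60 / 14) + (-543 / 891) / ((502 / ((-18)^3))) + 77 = 2838345520 / 27270397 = 104.08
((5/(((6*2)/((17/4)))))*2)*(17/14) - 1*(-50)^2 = -838555/336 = -2495.70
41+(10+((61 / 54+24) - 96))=-1073 / 54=-19.87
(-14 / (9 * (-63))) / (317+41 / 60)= 40 / 514647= 0.00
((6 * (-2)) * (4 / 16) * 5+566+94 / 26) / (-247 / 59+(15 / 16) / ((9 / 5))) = -2916960 / 19279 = -151.30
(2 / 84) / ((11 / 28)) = 2 / 33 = 0.06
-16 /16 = -1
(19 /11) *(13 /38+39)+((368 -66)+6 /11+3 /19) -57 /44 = 308787 /836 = 369.36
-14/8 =-1.75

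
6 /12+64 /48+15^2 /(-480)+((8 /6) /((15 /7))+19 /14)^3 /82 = 59836627321 /41007708000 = 1.46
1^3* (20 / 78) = 10 / 39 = 0.26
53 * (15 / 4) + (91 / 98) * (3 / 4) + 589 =44153 / 56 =788.45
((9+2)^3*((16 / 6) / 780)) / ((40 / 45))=1331 / 260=5.12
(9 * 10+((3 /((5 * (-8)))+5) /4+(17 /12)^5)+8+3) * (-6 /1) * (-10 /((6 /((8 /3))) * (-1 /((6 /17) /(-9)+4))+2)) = 4522.73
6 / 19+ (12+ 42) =1032 / 19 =54.32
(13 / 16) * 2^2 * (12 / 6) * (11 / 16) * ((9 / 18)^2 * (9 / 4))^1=2.51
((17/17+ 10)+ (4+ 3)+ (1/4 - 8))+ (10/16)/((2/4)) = 23/2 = 11.50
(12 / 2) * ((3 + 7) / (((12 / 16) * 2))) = 40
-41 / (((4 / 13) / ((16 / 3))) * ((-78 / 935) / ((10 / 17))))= 45100 / 9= 5011.11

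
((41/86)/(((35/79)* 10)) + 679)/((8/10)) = 20441139/24080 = 848.88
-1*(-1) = 1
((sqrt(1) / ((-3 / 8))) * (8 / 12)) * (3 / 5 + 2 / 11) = -688 / 495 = -1.39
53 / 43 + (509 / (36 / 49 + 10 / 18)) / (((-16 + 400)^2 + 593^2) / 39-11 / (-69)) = 354847024405 / 280870345586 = 1.26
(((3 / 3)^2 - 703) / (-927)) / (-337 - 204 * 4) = -78 / 118759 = -0.00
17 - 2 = 15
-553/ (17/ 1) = -553/ 17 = -32.53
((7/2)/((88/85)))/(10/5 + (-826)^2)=35/7063584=0.00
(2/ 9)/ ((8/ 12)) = 1/ 3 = 0.33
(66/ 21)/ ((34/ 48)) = 528/ 119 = 4.44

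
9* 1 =9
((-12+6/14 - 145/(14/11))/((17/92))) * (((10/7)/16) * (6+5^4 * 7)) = -126457565/476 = -265667.15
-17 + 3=-14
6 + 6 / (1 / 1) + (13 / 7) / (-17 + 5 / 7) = 1355 / 114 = 11.89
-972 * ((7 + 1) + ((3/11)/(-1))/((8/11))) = -14823/2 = -7411.50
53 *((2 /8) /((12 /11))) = 583 /48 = 12.15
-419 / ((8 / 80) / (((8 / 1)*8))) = -268160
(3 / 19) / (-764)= -3 / 14516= -0.00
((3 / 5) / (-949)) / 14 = -3 / 66430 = -0.00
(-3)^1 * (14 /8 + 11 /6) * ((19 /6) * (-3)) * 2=817 /4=204.25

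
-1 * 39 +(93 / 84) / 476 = -519761 / 13328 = -39.00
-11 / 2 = -5.50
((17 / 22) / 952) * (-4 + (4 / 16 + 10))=25 / 4928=0.01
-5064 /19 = -266.53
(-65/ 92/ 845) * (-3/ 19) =3/ 22724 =0.00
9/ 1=9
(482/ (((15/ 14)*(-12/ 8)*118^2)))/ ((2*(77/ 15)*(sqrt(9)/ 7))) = -1687/ 344619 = -0.00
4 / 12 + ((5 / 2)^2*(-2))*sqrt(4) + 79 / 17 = -1021 / 51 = -20.02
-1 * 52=-52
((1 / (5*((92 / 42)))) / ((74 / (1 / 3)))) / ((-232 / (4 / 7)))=-1 / 987160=-0.00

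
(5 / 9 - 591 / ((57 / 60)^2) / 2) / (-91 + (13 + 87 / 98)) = 9461410 / 2232063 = 4.24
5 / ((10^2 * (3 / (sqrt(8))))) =sqrt(2) / 30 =0.05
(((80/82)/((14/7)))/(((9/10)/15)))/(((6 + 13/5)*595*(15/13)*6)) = 1300/5664519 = 0.00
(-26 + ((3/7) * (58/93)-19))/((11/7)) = -9707/341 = -28.47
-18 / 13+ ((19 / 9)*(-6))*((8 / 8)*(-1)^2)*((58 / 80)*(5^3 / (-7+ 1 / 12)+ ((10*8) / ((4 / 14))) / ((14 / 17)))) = -9574250 / 3237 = -2957.75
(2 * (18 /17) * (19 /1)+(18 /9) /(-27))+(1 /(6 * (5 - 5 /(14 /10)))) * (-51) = 314059 /9180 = 34.21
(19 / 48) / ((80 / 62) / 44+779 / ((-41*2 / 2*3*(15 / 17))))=-97185 / 1755088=-0.06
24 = 24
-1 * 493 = -493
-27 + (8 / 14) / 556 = -26270 / 973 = -27.00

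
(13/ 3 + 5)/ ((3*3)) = 28/ 27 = 1.04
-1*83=-83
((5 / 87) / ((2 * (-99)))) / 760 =-1 / 2618352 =-0.00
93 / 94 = 0.99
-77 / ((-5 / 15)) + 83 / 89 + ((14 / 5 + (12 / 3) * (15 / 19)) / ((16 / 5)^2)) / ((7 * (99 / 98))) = 2485848073 / 10714176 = 232.01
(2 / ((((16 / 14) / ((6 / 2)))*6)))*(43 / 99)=301 / 792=0.38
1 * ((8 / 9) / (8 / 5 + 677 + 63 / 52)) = 2080 / 1590759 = 0.00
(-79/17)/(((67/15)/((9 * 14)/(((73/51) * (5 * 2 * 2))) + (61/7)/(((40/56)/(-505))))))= 1065153129/166294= 6405.24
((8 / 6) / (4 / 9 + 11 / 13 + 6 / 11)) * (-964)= -1654224 / 2363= -700.05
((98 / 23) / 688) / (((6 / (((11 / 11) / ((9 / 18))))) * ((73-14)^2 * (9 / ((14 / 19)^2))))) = 2401 / 67112169246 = 0.00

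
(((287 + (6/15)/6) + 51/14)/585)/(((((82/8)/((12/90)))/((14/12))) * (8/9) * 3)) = 0.00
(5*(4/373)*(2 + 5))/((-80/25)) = -175/1492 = -0.12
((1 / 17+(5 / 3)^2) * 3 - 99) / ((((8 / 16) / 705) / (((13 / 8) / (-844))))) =14098825 / 57392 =245.66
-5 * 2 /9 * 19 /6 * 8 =-760 /27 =-28.15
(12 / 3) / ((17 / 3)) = 12 / 17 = 0.71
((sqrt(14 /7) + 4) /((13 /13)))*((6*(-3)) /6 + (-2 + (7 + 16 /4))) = 6*sqrt(2) + 24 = 32.49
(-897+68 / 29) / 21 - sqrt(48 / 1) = -25945 / 609 - 4 *sqrt(3) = -49.53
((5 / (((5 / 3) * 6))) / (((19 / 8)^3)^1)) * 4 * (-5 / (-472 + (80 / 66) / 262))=5533440 / 3498837631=0.00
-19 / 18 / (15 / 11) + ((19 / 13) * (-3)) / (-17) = -30799 / 59670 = -0.52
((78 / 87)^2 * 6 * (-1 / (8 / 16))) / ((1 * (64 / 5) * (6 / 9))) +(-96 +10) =-586213 / 6728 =-87.13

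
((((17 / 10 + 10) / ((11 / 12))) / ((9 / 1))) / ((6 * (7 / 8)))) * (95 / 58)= 988 / 2233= 0.44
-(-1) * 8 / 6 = 4 / 3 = 1.33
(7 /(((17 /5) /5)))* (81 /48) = 4725 /272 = 17.37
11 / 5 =2.20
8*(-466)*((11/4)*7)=-71764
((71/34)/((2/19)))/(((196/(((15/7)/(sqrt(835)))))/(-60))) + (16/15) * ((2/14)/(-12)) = -60705 * sqrt(835)/3895108 - 4/315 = -0.46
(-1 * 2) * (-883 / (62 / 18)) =15894 / 31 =512.71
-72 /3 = -24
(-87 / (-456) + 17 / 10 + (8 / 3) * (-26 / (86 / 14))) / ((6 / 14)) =-6448309 / 294120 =-21.92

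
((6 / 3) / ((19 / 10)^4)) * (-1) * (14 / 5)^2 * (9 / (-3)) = 470400 / 130321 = 3.61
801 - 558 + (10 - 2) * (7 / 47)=11477 / 47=244.19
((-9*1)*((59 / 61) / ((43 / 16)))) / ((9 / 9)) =-3.24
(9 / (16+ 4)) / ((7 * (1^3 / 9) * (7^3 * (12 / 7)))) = 27 / 27440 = 0.00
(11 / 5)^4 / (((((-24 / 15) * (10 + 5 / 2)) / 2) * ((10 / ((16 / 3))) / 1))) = -58564 / 46875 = -1.25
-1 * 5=-5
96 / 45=32 / 15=2.13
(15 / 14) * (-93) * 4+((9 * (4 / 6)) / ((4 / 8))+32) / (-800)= -558077 / 1400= -398.63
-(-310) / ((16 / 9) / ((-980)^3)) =-164120355000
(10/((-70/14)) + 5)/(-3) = -1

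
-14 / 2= -7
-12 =-12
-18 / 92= -9 / 46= -0.20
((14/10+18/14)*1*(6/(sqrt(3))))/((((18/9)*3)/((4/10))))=188*sqrt(3)/525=0.62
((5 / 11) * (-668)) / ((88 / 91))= -75985 / 242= -313.99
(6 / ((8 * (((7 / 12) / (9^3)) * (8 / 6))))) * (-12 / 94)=-59049 / 658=-89.74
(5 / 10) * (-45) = -45 / 2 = -22.50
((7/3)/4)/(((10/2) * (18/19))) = 133/1080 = 0.12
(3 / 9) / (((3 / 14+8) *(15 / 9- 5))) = -7 / 575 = -0.01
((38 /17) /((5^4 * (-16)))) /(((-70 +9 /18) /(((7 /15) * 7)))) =931 /88612500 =0.00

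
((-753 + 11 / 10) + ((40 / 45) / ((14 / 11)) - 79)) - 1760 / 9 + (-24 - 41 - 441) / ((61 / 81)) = -7249003 / 4270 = -1697.66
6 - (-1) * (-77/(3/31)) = -2369/3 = -789.67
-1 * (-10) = 10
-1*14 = -14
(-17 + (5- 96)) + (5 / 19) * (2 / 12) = -12307 / 114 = -107.96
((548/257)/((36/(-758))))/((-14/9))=51923/1799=28.86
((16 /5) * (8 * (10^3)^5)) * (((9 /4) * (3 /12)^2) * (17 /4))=15300000000000000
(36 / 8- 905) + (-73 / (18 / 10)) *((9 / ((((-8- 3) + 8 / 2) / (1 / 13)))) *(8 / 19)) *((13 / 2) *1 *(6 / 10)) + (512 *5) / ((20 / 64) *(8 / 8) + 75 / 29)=-770001 / 71554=-10.76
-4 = -4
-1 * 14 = -14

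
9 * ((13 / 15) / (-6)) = -13 / 10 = -1.30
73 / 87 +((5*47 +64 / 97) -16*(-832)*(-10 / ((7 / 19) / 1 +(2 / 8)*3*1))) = -17041746298 / 143463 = -118788.44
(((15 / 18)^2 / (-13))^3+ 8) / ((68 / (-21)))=-5740071617 / 2323406592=-2.47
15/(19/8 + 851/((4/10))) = 120/17039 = 0.01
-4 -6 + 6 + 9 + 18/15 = 31/5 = 6.20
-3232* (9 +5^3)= -433088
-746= -746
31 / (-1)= -31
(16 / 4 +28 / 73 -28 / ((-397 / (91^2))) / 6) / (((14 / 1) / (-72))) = -106131624 / 202867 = -523.16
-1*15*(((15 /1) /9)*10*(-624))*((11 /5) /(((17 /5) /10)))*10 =171600000 /17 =10094117.65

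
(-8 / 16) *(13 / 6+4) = -37 / 12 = -3.08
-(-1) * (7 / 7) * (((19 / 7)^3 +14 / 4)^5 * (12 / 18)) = 4775057.87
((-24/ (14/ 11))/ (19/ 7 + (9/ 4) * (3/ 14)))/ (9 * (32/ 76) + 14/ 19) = -10032/ 7697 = -1.30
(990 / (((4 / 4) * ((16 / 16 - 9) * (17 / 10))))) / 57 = -825 / 646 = -1.28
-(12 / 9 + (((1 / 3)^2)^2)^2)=-8749 / 6561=-1.33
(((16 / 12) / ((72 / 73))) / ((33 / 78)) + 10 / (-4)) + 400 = 238013 / 594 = 400.70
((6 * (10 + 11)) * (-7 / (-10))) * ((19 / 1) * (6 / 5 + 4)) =217854 / 25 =8714.16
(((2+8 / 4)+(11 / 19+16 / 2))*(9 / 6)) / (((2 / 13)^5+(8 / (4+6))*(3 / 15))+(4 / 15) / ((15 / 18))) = 6655427025 / 169340008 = 39.30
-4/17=-0.24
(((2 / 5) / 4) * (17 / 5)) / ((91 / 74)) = 629 / 2275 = 0.28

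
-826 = -826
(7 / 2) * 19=133 / 2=66.50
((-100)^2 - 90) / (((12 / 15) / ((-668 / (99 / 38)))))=-314444300 / 99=-3176205.05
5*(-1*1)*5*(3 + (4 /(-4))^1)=-50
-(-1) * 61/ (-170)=-61/ 170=-0.36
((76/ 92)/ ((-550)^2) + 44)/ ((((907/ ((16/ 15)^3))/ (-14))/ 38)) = -166769838190592/ 5324444296875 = -31.32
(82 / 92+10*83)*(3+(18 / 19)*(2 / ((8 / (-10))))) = 229326 / 437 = 524.77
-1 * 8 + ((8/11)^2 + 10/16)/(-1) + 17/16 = -15665/1936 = -8.09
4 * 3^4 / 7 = 324 / 7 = 46.29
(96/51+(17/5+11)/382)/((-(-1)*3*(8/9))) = 23379/32470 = 0.72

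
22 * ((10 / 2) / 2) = 55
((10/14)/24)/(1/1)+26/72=197/504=0.39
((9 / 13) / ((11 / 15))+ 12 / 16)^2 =938961 / 327184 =2.87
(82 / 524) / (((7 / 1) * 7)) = 41 / 12838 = 0.00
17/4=4.25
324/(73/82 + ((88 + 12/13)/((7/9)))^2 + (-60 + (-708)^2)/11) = 220009608/39816417913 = 0.01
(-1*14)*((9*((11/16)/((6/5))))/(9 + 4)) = -1155/208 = -5.55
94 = 94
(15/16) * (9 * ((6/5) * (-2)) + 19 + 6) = 51/16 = 3.19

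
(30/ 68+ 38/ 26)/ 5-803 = -802.62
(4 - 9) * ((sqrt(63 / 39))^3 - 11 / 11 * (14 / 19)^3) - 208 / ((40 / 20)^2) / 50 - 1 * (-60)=50.69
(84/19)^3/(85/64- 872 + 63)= -37933056/354548569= -0.11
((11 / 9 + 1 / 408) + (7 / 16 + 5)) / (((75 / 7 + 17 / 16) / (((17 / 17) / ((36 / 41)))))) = 4680683 / 7265052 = 0.64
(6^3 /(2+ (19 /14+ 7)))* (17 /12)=4284 /145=29.54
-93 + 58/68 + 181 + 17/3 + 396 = 50033/102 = 490.52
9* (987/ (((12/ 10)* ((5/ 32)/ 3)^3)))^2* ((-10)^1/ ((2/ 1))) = -190634593307590656/ 125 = -1525076746460725.25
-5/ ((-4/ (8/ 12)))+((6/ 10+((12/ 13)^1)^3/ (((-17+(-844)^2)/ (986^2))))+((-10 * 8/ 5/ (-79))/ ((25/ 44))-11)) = -150894364877063/ 18544833389550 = -8.14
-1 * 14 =-14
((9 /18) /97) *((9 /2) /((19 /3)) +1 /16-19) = -5541 /58976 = -0.09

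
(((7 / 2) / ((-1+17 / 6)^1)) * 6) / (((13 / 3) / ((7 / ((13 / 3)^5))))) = 642978 / 53094899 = 0.01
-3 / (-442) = 3 / 442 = 0.01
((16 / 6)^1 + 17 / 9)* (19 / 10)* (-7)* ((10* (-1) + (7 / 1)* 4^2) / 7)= -13243 / 15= -882.87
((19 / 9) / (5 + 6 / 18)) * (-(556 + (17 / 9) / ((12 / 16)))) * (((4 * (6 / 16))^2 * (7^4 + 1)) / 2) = -43013815 / 72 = -597414.10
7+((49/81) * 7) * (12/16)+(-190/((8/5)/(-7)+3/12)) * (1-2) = 958699/108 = 8876.84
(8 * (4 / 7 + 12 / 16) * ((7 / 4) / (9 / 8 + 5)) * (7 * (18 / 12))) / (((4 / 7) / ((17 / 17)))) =111 / 2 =55.50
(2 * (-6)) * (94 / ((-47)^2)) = -24 / 47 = -0.51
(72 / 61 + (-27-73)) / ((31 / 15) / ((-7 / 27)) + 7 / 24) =5063520 / 393511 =12.87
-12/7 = -1.71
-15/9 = -1.67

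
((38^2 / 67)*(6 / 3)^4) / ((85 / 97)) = 2241088 / 5695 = 393.52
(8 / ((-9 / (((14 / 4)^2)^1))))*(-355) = 34790 / 9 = 3865.56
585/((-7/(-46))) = 26910/7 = 3844.29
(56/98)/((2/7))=2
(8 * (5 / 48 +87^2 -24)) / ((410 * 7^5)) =72433 / 8269044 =0.01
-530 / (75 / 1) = -106 / 15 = -7.07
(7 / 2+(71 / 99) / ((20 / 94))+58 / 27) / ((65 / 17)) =227681 / 96525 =2.36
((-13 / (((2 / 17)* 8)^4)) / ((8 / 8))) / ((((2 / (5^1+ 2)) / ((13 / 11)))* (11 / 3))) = -18.69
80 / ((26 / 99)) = 304.62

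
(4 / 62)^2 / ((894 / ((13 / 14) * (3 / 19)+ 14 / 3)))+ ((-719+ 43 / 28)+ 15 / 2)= -486743641037 / 685588932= -709.96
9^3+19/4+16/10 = 14707/20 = 735.35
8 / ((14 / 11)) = 6.29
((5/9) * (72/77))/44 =10/847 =0.01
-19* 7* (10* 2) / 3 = -2660 / 3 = -886.67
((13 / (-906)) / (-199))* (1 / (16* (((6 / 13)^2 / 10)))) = 10985 / 51924672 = 0.00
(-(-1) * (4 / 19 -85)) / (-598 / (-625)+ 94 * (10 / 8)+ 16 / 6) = -0.70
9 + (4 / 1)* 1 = 13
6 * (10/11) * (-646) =-38760/11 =-3523.64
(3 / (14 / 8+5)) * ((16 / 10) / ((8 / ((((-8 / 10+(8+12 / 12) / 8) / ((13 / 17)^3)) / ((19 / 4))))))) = 9826 / 722475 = 0.01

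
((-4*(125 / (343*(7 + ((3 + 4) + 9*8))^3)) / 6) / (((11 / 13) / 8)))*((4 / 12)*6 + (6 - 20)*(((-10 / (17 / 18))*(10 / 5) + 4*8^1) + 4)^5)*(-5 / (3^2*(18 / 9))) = -115598985455963750 / 11500071565303629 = -10.05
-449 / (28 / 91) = -5837 / 4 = -1459.25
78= 78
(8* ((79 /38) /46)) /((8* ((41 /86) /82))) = 3397 /437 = 7.77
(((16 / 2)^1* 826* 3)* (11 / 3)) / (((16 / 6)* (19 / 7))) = 190806 / 19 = 10042.42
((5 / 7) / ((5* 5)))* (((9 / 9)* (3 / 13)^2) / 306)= 0.00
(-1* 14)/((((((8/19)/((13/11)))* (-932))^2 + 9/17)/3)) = -6222918/16336165919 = -0.00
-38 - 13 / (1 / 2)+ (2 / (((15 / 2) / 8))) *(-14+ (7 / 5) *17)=-3232 / 75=-43.09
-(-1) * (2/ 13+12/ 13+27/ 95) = 1681/ 1235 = 1.36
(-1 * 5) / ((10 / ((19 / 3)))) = -3.17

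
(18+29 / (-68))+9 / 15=6179 / 340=18.17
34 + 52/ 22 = 400/ 11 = 36.36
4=4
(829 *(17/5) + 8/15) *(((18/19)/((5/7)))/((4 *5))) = 888027/4750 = 186.95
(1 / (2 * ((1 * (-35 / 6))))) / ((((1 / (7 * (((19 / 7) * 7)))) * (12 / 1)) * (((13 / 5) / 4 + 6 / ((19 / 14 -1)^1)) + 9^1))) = -19 / 529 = -0.04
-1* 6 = -6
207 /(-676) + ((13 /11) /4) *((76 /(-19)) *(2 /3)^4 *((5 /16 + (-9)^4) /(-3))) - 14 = 896722445 /1806948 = 496.26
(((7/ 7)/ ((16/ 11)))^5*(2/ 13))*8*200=4026275/ 106496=37.81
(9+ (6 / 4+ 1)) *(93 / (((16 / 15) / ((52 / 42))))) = 1241.38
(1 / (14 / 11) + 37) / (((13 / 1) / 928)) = 2697.32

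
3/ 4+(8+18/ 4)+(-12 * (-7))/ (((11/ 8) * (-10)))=1571/ 220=7.14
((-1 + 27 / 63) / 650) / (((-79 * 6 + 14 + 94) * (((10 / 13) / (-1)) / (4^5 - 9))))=-29 / 9150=-0.00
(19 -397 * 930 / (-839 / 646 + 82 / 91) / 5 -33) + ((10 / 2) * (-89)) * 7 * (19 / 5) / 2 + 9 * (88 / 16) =4203348921 / 23377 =179807.03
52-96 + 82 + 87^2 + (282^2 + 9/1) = 87140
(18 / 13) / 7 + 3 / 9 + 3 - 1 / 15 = 4729 / 1365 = 3.46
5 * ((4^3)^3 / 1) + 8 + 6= 1310734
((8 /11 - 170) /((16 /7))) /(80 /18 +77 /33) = -10.93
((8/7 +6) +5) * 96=8160/7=1165.71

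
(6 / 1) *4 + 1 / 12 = 289 / 12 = 24.08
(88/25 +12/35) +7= 1901/175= 10.86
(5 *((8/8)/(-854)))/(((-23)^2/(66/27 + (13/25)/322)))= -177217/6546089340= -0.00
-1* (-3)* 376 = 1128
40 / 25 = 8 / 5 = 1.60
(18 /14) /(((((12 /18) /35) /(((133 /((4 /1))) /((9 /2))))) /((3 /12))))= 1995 /16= 124.69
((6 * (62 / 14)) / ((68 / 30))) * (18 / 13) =25110 / 1547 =16.23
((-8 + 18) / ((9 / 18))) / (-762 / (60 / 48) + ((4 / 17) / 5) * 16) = -425 / 12938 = -0.03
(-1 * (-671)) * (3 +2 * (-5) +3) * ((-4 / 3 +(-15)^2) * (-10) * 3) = 18009640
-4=-4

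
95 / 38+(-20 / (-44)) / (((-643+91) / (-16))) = 3815 / 1518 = 2.51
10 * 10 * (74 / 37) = 200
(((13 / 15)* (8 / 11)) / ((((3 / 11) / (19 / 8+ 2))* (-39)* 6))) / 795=-7 / 128790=-0.00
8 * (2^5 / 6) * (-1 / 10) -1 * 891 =-13429 / 15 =-895.27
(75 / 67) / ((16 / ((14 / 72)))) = 175 / 12864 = 0.01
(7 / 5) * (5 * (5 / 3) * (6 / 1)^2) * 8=3360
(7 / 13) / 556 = 7 / 7228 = 0.00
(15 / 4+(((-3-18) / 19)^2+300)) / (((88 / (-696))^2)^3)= 190959872774142411 / 2558134084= 74648109.33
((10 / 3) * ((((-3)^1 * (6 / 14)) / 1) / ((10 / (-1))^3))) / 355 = 3 / 248500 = 0.00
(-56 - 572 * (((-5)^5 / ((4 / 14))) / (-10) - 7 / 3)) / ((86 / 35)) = -65556365 / 258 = -254094.44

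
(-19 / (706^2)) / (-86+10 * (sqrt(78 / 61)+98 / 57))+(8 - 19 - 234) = -55744186515661297 / 227527292429432+308655 * sqrt(4758) / 227527292429432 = -245.00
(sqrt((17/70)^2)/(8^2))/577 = 17/2584960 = 0.00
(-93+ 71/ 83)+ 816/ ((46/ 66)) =2059120/ 1909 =1078.64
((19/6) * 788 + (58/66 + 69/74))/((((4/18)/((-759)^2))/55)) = 52694362382805/148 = 356042989073.01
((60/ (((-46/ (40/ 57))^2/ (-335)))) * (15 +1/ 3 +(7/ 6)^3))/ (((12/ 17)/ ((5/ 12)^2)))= -65047578125/ 3341193624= -19.47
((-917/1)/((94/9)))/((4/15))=-329.24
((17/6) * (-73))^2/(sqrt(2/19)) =1540081 * sqrt(38)/72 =131856.90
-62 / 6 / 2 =-5.17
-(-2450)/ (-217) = -350/ 31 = -11.29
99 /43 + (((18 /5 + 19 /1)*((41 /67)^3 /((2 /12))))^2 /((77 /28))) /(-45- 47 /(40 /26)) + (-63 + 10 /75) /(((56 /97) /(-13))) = 15350098729122389936441 /10861347354703575576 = 1413.28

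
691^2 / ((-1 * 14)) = -477481 / 14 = -34105.79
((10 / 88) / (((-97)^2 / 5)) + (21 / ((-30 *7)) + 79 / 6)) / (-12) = -81143591 / 74519280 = -1.09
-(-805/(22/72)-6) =29046/11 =2640.55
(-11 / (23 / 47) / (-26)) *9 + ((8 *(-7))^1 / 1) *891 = -29833155 / 598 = -49888.22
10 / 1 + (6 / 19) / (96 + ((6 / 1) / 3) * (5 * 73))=78473 / 7847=10.00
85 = 85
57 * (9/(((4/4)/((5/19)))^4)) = 16875/6859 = 2.46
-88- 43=-131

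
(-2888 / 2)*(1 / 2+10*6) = -87362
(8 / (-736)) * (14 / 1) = -7 / 46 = -0.15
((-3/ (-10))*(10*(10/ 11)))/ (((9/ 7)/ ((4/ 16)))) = 35/ 66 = 0.53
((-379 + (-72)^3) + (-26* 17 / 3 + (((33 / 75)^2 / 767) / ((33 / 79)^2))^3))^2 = 901003121312095303301608578414276059804850667053316 / 6449222261155022156889975070953369140625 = 139707252258.78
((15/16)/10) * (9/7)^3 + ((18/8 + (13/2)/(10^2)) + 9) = 3159511/274400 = 11.51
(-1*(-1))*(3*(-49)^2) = 7203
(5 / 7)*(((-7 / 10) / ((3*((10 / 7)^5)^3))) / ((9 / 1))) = -0.00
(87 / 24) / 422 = 29 / 3376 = 0.01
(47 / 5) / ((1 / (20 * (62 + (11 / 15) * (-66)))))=12784 / 5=2556.80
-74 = -74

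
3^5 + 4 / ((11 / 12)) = 2721 / 11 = 247.36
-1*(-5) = 5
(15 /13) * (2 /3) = 10 /13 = 0.77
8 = 8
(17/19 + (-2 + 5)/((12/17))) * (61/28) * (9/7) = 214659/14896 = 14.41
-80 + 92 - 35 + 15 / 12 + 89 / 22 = -779 / 44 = -17.70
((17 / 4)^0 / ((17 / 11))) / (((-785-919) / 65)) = -715 / 28968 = -0.02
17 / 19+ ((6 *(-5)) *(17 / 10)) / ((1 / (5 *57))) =-276148 / 19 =-14534.11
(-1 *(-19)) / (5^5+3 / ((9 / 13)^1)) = 57 / 9388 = 0.01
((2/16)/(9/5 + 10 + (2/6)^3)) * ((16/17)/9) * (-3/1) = -45/13583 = -0.00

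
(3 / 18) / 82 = 1 / 492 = 0.00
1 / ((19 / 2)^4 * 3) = 16 / 390963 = 0.00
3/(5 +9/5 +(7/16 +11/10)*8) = 30/191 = 0.16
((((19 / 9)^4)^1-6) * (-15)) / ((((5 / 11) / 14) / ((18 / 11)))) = -2546740 / 243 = -10480.41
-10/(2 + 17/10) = -100/37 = -2.70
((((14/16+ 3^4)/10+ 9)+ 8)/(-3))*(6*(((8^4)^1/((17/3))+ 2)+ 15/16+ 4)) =-79993485/2176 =-36761.71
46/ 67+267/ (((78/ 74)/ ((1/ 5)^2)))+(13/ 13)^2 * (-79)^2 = 136133356/ 21775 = 6251.82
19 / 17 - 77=-1290 / 17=-75.88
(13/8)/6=0.27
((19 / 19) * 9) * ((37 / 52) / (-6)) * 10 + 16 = 5.33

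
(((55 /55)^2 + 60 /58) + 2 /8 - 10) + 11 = 381 /116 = 3.28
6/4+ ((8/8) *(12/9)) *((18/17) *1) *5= 291/34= 8.56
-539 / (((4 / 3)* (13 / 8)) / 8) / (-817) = 25872 / 10621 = 2.44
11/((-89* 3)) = -11/267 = -0.04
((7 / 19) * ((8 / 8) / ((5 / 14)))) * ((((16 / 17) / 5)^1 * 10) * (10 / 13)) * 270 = 1693440 / 4199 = 403.30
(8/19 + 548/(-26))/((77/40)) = -204080/19019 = -10.73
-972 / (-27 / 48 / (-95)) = -164160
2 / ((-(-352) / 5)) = 5 / 176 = 0.03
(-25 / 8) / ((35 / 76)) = -95 / 14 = -6.79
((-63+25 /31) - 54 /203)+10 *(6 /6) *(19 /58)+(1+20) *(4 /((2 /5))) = 949087 /6293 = 150.82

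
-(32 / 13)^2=-1024 / 169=-6.06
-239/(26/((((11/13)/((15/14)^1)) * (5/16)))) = -2.27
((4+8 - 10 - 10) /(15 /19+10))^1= -152 /205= -0.74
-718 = -718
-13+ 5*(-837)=-4198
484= 484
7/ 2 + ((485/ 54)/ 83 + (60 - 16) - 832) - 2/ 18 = -1758071/ 2241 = -784.50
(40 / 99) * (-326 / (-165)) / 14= 1304 / 22869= 0.06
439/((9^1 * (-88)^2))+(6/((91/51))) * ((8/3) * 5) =284399629/6342336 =44.84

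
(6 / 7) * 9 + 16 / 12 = 190 / 21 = 9.05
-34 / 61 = -0.56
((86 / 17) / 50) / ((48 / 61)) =2623 / 20400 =0.13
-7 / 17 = -0.41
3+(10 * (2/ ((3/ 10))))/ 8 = 34/ 3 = 11.33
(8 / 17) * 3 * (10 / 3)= 80 / 17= 4.71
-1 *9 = -9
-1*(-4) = 4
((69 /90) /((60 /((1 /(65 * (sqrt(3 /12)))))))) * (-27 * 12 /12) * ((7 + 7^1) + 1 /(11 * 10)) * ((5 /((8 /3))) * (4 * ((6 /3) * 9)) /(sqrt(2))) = -2870883 * sqrt(2) /286000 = -14.20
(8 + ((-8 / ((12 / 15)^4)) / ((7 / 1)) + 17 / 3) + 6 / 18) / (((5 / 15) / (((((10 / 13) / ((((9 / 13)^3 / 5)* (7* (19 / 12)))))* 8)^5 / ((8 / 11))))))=1925519184712048640000000000 / 1015737155684385855651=1895686.47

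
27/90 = 3/10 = 0.30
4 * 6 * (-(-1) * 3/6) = 12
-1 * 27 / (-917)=27 / 917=0.03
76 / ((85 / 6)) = 456 / 85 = 5.36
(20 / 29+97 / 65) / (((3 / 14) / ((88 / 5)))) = 1689072 / 9425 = 179.21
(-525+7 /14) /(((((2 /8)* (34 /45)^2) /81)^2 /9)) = -1520590977.72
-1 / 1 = -1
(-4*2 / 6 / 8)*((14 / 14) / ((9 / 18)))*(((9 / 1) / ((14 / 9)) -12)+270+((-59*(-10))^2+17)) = -1625777 / 14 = -116126.93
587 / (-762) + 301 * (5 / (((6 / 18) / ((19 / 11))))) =65361713 / 8382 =7797.87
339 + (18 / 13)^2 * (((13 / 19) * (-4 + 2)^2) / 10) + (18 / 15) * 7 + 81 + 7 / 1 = 538367 / 1235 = 435.92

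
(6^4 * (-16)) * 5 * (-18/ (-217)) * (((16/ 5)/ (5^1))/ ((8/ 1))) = -746496/ 1085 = -688.01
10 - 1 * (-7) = 17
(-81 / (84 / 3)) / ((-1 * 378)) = 3 / 392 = 0.01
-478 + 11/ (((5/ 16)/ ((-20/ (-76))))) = -468.74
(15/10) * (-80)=-120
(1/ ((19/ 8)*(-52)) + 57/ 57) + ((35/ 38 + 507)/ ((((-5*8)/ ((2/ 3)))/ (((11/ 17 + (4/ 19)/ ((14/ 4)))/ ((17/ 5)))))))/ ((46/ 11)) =1994377001/ 3493769552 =0.57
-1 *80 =-80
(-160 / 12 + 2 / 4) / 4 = -77 / 24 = -3.21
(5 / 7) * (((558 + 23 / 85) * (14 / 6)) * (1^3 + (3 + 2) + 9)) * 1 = 237265 / 17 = 13956.76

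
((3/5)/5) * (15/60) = 3/100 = 0.03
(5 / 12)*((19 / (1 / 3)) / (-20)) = -19 / 16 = -1.19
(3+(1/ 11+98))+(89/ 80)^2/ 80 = 569431131/ 5632000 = 101.11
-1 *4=-4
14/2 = 7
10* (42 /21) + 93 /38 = 853 /38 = 22.45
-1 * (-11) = 11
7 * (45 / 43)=315 / 43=7.33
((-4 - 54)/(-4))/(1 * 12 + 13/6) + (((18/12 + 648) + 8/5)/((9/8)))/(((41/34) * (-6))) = -7430407/94095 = -78.97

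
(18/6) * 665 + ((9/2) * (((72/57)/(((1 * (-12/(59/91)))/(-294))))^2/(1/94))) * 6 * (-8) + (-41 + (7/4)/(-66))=-131626793383975/16106376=-8172340.78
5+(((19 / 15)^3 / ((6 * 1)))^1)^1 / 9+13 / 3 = 1707859 / 182250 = 9.37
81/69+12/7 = 2.89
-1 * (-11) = 11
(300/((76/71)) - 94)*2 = 7078/19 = 372.53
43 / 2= 21.50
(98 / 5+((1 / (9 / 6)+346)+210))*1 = 8644 / 15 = 576.27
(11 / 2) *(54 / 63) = 33 / 7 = 4.71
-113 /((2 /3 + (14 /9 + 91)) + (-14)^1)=-1.43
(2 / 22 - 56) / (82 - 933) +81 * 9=6824784 / 9361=729.07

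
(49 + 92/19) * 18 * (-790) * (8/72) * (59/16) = -23841015/76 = -313697.57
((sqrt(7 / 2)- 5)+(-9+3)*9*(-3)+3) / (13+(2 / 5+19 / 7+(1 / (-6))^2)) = 630*sqrt(14) / 20339+201600 / 20339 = 10.03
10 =10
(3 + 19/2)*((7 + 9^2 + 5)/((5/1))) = 465/2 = 232.50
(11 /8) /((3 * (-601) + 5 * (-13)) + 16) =-11 /14816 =-0.00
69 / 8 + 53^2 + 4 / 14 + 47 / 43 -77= 6602745 / 2408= 2742.00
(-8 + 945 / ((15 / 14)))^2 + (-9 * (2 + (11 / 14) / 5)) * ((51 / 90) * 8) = 133662898 / 175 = 763787.99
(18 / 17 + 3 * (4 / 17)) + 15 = 285 / 17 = 16.76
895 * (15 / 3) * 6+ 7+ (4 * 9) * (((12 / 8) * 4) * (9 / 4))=27343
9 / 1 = 9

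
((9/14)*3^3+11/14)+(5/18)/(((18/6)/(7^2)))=8573/378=22.68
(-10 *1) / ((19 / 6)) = -60 / 19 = -3.16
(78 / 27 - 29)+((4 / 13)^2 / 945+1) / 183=-762964004 / 29226015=-26.11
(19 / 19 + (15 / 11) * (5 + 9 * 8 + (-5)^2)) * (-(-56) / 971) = 86296 / 10681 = 8.08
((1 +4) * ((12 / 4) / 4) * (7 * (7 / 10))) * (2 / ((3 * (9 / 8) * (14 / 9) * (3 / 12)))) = 28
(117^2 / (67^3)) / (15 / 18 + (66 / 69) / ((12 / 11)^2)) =22668984 / 815368493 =0.03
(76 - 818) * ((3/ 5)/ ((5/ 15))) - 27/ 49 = -327357/ 245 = -1336.15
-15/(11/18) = -270/11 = -24.55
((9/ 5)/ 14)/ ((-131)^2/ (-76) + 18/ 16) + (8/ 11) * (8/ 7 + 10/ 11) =215751556/ 144629485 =1.49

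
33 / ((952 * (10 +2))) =11 / 3808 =0.00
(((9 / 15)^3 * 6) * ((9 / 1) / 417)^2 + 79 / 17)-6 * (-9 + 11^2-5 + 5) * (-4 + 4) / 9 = 190819661 / 41057125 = 4.65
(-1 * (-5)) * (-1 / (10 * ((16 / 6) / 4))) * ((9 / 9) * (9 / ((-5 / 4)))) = 27 / 5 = 5.40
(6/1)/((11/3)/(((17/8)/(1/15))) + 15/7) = 2.66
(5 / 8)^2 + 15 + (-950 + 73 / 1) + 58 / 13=-713147 / 832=-857.15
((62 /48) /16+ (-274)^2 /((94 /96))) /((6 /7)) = 9686616023 /108288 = 89452.35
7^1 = 7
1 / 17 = 0.06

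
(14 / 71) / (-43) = -14 / 3053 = -0.00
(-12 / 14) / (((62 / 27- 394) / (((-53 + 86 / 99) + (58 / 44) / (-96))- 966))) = -58058703 / 26059264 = -2.23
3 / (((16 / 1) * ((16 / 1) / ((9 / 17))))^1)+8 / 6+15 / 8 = 3.21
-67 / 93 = -0.72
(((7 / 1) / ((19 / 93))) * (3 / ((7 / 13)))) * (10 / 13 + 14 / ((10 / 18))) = 470952 / 95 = 4957.39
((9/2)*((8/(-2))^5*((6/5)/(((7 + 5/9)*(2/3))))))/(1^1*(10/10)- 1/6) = -559872/425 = -1317.35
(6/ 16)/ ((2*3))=1/ 16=0.06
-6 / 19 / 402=-1 / 1273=-0.00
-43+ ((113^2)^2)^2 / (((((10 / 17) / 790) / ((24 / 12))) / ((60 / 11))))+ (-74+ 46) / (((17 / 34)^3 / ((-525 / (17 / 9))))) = 72833927241896113164479 / 187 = 389486241935273332430.37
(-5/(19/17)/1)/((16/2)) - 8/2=-693/152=-4.56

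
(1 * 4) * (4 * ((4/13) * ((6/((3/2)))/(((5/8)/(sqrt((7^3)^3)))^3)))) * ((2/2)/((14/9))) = 8163923382042624 * sqrt(7)/1625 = 13292129840904.70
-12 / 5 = -2.40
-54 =-54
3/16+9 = 147/16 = 9.19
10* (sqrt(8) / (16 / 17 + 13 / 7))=10.11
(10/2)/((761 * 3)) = 5/2283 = 0.00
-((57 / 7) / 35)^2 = -3249 / 60025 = -0.05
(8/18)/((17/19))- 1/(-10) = 0.60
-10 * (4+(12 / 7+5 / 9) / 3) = -8990 / 189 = -47.57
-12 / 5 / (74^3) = -3 / 506530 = -0.00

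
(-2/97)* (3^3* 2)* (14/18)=-84/97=-0.87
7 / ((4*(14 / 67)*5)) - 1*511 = -20373 / 40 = -509.32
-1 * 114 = -114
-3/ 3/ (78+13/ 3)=-3/ 247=-0.01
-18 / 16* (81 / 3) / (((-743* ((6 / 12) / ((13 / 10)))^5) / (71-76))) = -90224199 / 3715000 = -24.29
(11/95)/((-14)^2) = 0.00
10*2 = 20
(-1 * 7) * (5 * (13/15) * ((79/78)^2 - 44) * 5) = 9150925/1404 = 6517.75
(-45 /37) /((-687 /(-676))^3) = -1544578880 /1332997779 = -1.16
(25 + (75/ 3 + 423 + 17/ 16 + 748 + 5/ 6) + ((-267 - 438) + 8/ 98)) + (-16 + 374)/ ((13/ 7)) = 21731791/ 30576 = 710.75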